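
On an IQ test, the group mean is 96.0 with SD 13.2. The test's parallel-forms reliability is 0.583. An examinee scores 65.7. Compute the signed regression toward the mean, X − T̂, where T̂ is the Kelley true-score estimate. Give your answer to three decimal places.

-12.635

T̂ = ρX + (1 − ρ)μ
  = 0.583 × 65.7 + 0.417 × 96.0
  = 38.3031 + 40.0320
  = 78.33510
  ≈ 78.3351
X − T̂ = 65.7 − 78.3351 = -12.6351 → -12.635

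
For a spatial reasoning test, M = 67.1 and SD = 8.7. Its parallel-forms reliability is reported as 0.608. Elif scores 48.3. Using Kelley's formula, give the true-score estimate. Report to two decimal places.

55.67

T̂ = ρX + (1 − ρ)μ
  = 0.608 × 48.3 + 0.392 × 67.1
  = 29.3664 + 26.3032
  = 55.670
  ≈ 55.67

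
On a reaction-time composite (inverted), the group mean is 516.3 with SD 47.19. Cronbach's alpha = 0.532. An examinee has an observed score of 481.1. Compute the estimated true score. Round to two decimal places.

T̂ = 0.532(481.1) + 0.468(516.3) = 255.9452 + 241.6284 = 497.574 → 497.57

497.57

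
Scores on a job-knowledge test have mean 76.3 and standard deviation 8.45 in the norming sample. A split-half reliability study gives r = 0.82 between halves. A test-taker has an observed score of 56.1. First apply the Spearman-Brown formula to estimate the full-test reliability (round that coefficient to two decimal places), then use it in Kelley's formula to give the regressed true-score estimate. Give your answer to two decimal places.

58.12

Spearman-Brown: ρ = 2r/(1 + r) = 2(0.82)/(1 + 0.82) = 1.640/1.82 = 0.9011 → 0.90
T̂ = ρX + (1 − ρ)μ
  = 0.90 × 56.1 + 0.10 × 76.3
  = 50.490 + 7.630
  = 58.120
  ≈ 58.12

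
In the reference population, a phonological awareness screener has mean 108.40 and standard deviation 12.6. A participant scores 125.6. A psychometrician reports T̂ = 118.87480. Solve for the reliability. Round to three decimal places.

T̂ = ρX + (1 − ρ)μ  ⇒  T̂ − μ = ρ(X − μ)
ρ = (T̂ − μ)/(X − μ) = (118.87480 − 108.40) / (125.6 − 108.40) = 10.47480 / 17.20 = 0.60900

0.609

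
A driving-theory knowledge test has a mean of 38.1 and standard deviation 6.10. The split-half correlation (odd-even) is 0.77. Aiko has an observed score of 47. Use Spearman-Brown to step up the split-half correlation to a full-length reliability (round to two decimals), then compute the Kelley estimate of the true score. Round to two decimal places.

45.84

Spearman-Brown: ρ = 2r/(1 + r) = 2(0.77)/(1 + 0.77) = 1.540/1.77 = 0.8701 → 0.87
T̂ = ρX + (1 − ρ)μ
  = 0.87 × 47 + 0.13 × 38.1
  = 40.89 + 4.953
  = 45.843
  ≈ 45.84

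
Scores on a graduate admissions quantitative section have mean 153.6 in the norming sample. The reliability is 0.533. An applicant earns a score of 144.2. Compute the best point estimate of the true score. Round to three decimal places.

Weight the observed score by reliability and the mean by (1 − reliability): T̂ = 0.533·144.2 + 0.467·153.6 = 76.8586 + 71.7312 = 148.5898.

148.590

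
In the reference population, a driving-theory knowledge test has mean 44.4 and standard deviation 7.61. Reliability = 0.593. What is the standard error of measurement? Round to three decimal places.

4.855

SEM = SD · √(1 − ρ) = 7.61 × √0.407 = 7.61 × 0.6380 = 4.8549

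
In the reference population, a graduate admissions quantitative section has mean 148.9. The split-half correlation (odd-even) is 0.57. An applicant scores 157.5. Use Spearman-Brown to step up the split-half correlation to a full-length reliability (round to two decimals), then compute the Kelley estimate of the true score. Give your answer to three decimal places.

Spearman-Brown: ρ = 2r/(1 + r) = 2(0.57)/(1 + 0.57) = 1.140/1.57 = 0.7261 → 0.73
T̂ = 0.73(157.5) + 0.27(148.9) = 114.975 + 40.203 = 155.1780 → 155.178

155.178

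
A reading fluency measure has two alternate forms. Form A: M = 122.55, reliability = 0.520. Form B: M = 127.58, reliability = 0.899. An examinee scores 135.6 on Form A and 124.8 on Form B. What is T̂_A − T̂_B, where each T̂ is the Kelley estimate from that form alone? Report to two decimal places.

T̂_A = 0.520(135.6) + 0.480(122.55) = 129.3360
T̂_B = 0.899(124.8) + 0.101(127.58) = 125.0808
T̂_A − T̂_B = 4.2552

4.26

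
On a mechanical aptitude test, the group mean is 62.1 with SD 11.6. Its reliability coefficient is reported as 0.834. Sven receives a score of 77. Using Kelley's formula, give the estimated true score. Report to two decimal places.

T̂ = ρX + (1 − ρ)μ
  = 0.834 × 77 + 0.166 × 62.1
  = 64.218 + 10.3086
  = 74.527
  ≈ 74.53

74.53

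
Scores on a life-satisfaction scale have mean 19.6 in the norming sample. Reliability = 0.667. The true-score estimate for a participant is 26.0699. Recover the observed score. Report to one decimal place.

T̂ = ρX + (1 − ρ)μ  ⇒  X = (T̂ − (1 − ρ)μ) / ρ
X = (26.0699 − 0.333 × 19.6) / 0.667 = (26.0699 − 6.5268) / 0.667 = 19.5431 / 0.667 = 29.300

29.3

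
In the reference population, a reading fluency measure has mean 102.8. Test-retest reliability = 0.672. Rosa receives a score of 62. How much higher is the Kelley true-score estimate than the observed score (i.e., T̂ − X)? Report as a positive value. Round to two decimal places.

T̂ = 0.672(62) + 0.328(102.8) = 41.664 + 33.7184 = 75.3824 → 75.382
T̂ − X = 75.382 − 62 = 13.382 → 13.38

13.38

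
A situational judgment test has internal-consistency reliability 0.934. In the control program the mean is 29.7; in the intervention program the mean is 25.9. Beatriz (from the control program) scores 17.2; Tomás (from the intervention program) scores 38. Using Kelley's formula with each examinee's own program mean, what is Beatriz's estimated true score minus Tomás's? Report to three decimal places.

T̂_Beatriz = 0.934(17.2) + 0.066(29.7) = 18.02500
T̂_Tomás = 0.934(38) + 0.066(25.9) = 37.20140
Difference = 18.02500 − 37.20140 = -19.17640

-19.176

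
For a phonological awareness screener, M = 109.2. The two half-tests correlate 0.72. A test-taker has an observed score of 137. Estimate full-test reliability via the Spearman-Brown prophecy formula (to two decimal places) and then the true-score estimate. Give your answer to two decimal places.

Spearman-Brown: ρ = 2r/(1 + r) = 2(0.72)/(1 + 0.72) = 1.440/1.72 = 0.8372 → 0.84
T̂ = ρX + (1 − ρ)μ
  = 0.84 × 137 + 0.16 × 109.2
  = 115.08 + 17.472
  = 132.552
  ≈ 132.55

132.55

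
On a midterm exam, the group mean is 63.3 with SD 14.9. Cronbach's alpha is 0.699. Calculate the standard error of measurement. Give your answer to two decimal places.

SEM = SD · √(1 − ρ) = 14.9 × √0.301 = 14.9 × 0.5486 = 8.175

8.17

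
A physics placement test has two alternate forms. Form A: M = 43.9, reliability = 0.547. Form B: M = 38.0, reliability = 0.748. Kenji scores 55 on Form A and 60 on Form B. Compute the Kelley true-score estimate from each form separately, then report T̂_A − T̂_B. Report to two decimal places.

T̂_A = 0.547(55) + 0.453(43.9) = 49.9717
T̂_B = 0.748(60) + 0.252(38.0) = 54.4560
T̂_A − T̂_B = -4.4843

-4.48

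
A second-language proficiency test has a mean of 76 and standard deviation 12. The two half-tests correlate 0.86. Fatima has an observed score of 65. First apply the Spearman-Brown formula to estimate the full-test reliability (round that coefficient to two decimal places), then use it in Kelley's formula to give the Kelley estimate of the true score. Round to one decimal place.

Spearman-Brown: ρ = 2r/(1 + r) = 2(0.86)/(1 + 0.86) = 1.720/1.86 = 0.9247 → 0.92
T̂ = ρX + (1 − ρ)μ
  = 0.92 × 65 + 0.08 × 76
  = 59.80 + 6.08
  = 65.88
  ≈ 65.9

65.9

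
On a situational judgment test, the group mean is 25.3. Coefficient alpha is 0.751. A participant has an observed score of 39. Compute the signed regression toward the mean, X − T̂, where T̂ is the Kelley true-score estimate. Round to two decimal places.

T̂ = 0.751(39) + 0.249(25.3) = 29.289 + 6.2997 = 35.5887 → 35.589
X − T̂ = 39 − 35.589 = 3.411 → 3.41

3.41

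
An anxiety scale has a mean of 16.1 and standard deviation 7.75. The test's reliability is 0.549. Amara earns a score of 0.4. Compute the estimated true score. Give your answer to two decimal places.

T̂ = 0.549(0.4) + 0.451(16.1) = 0.2196 + 7.2611 = 7.481 → 7.48

7.48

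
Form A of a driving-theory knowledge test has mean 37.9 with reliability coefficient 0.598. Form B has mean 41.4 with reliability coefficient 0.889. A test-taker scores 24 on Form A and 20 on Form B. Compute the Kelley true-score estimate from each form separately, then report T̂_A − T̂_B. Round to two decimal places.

T̂_A = 0.598(24) + 0.402(37.9) = 29.5878
T̂_B = 0.889(20) + 0.111(41.4) = 22.3754
T̂_A − T̂_B = 7.2124

7.21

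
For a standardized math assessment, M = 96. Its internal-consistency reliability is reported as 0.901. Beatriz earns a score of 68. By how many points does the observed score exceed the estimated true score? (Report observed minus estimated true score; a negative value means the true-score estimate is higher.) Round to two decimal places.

T̂ = 0.901(68) + 0.099(96) = 61.268 + 9.504 = 70.7720 → 70.772
X − T̂ = 68 − 70.772 = -2.772 → -2.77

-2.77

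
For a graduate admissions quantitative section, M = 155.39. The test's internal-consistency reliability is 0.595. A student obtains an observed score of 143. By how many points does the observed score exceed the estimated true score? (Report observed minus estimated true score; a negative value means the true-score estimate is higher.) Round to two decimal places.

-5.02

T̂ = ρX + (1 − ρ)μ
  = 0.595 × 143 + 0.405 × 155.39
  = 85.085 + 62.93295
  = 148.0179
  ≈ 148.018
X − T̂ = 143 − 148.018 = -5.018 → -5.02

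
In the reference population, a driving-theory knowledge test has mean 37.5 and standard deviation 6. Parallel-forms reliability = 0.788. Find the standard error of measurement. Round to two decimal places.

SEM = SD · √(1 − ρ) = 6 × √0.212 = 6 × 0.4604 = 2.763

2.76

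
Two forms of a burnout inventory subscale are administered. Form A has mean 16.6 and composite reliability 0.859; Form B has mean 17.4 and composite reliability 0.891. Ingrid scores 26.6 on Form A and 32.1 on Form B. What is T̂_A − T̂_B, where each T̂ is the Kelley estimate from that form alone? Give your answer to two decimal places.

-5.31

T̂_A = 0.859(26.6) + 0.141(16.6) = 25.1900
T̂_B = 0.891(32.1) + 0.109(17.4) = 30.4977
T̂_A − T̂_B = -5.3077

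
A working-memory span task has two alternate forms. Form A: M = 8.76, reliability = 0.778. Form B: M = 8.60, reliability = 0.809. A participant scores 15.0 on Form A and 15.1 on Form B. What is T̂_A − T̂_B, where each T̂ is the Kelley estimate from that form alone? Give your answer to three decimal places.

-0.244

T̂_A = 0.778(15.0) + 0.222(8.76) = 13.61472
T̂_B = 0.809(15.1) + 0.191(8.60) = 13.85850
T̂_A − T̂_B = -0.24378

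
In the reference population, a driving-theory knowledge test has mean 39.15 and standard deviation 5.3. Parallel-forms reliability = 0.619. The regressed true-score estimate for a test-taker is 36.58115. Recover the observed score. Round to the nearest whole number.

35

T̂ = ρX + (1 − ρ)μ  ⇒  X = (T̂ − (1 − ρ)μ) / ρ
X = (36.58115 − 0.381 × 39.15) / 0.619 = (36.58115 − 14.91615) / 0.619 = 21.66500 / 0.619 = 35.00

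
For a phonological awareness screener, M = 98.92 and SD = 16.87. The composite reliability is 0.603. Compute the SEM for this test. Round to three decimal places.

SEM = SD · √(1 − ρ) = 16.87 × √0.397 = 16.87 × 0.6301 = 10.6294

10.629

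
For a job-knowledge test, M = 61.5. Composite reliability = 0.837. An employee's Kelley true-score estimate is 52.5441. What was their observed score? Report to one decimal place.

50.8

T̂ = ρX + (1 − ρ)μ  ⇒  X = (T̂ − (1 − ρ)μ) / ρ
X = (52.5441 − 0.163 × 61.5) / 0.837 = (52.5441 − 10.0245) / 0.837 = 42.5196 / 0.837 = 50.800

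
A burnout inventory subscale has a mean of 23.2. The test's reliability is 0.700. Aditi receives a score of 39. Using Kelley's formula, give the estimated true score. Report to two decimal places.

T̂ = 0.700(39) + 0.300(23.2) = 27.300 + 6.9600 = 34.260 → 34.26

34.26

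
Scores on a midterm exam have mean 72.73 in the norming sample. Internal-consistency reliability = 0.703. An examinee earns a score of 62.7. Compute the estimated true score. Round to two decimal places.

65.68

T̂ = ρX + (1 − ρ)μ
  = 0.703 × 62.7 + 0.297 × 72.73
  = 44.0781 + 21.60081
  = 65.679
  ≈ 65.68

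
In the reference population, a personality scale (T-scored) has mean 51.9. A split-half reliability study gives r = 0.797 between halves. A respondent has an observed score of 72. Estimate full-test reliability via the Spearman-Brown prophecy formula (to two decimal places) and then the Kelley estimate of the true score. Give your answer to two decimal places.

Spearman-Brown: ρ = 2r/(1 + r) = 2(0.797)/(1 + 0.797) = 1.5940/1.797 = 0.8870 → 0.89
T̂ = ρX + (1 − ρ)μ
  = 0.89 × 72 + 0.11 × 51.9
  = 64.08 + 5.709
  = 69.789
  ≈ 69.79

69.79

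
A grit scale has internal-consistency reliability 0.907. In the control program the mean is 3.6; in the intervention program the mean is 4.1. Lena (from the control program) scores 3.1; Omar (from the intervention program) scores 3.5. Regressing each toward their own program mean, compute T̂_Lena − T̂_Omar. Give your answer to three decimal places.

-0.409

T̂_Lena = 0.907(3.1) + 0.093(3.6) = 3.14650
T̂_Omar = 0.907(3.5) + 0.093(4.1) = 3.55580
Difference = 3.14650 − 3.55580 = -0.40930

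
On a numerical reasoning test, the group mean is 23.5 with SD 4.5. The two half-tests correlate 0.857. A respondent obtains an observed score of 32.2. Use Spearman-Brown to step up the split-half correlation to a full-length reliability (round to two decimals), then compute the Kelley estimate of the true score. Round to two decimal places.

31.50

Spearman-Brown: ρ = 2r/(1 + r) = 2(0.857)/(1 + 0.857) = 1.7140/1.857 = 0.9230 → 0.92
T̂ = ρX + (1 − ρ)μ
  = 0.92 × 32.2 + 0.08 × 23.5
  = 29.624 + 1.880
  = 31.504
  ≈ 31.50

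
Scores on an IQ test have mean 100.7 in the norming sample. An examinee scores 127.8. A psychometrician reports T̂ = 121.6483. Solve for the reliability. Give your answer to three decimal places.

0.773

T̂ = ρX + (1 − ρ)μ  ⇒  T̂ − μ = ρ(X − μ)
ρ = (T̂ − μ)/(X − μ) = (121.6483 − 100.7) / (127.8 − 100.7) = 20.9483 / 27.1 = 0.77300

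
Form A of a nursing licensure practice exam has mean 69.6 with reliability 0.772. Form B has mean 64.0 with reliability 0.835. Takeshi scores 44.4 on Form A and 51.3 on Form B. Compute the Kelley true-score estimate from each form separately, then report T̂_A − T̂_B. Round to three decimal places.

T̂_A = 0.772(44.4) + 0.228(69.6) = 50.14560
T̂_B = 0.835(51.3) + 0.165(64.0) = 53.39550
T̂_A − T̂_B = -3.24990

-3.250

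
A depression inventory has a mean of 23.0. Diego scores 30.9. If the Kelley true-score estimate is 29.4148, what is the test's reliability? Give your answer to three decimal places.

0.812

T̂ = ρX + (1 − ρ)μ  ⇒  T̂ − μ = ρ(X − μ)
ρ = (T̂ − μ)/(X − μ) = (29.4148 − 23.0) / (30.9 − 23.0) = 6.4148 / 7.9 = 0.81200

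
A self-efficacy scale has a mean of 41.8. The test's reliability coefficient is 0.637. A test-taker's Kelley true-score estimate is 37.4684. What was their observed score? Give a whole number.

T̂ = ρX + (1 − ρ)μ  ⇒  X = (T̂ − (1 − ρ)μ) / ρ
X = (37.4684 − 0.363 × 41.8) / 0.637 = (37.4684 − 15.1734) / 0.637 = 22.2950 / 0.637 = 35.00

35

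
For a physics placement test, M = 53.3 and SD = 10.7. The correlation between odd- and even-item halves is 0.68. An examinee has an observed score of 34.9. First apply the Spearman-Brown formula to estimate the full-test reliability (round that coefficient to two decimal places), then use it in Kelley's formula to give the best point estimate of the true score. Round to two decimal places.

38.40

Spearman-Brown: ρ = 2r/(1 + r) = 2(0.68)/(1 + 0.68) = 1.360/1.68 = 0.8095 → 0.81
Kelley's formula gives T̂ = 0.81·34.9 + 0.19·53.3 = 28.269 + 10.127 = 38.396.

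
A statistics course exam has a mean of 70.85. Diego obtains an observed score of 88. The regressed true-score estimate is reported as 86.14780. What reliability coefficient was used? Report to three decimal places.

T̂ = ρX + (1 − ρ)μ  ⇒  T̂ − μ = ρ(X − μ)
ρ = (T̂ − μ)/(X − μ) = (86.14780 − 70.85) / (88 − 70.85) = 15.29780 / 17.15 = 0.89200

0.892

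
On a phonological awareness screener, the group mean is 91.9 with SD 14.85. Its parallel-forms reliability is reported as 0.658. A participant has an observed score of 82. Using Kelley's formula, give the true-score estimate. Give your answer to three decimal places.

T̂ = ρX + (1 − ρ)μ
  = 0.658 × 82 + 0.342 × 91.9
  = 53.956 + 31.4298
  = 85.3858
  ≈ 85.386

85.386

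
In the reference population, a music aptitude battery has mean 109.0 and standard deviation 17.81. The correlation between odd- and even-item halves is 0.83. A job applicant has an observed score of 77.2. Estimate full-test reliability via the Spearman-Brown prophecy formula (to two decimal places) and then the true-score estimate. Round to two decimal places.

80.06

Spearman-Brown: ρ = 2r/(1 + r) = 2(0.83)/(1 + 0.83) = 1.660/1.83 = 0.9071 → 0.91
Regress the observed score toward the mean by the unreliability: T̂ = 0.91·77.2 + 0.09·109.0 = 70.252 + 9.810 = 80.062.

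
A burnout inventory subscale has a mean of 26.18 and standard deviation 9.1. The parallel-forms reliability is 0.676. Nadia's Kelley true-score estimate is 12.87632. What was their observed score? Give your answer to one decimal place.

6.5

T̂ = ρX + (1 − ρ)μ  ⇒  X = (T̂ − (1 − ρ)μ) / ρ
X = (12.87632 − 0.324 × 26.18) / 0.676 = (12.87632 − 8.48232) / 0.676 = 4.39400 / 0.676 = 6.500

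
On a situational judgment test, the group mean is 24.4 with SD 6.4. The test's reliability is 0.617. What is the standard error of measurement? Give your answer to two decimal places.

SEM = SD · √(1 − ρ) = 6.4 × √0.383 = 6.4 × 0.6189 = 3.961

3.96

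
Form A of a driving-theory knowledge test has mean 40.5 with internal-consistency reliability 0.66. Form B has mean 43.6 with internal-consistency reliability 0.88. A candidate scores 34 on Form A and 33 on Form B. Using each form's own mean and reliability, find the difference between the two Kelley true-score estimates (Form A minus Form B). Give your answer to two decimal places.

T̂_A = 0.66(34) + 0.34(40.5) = 36.2100
T̂_B = 0.88(33) + 0.12(43.6) = 34.2720
T̂_A − T̂_B = 1.9380

1.94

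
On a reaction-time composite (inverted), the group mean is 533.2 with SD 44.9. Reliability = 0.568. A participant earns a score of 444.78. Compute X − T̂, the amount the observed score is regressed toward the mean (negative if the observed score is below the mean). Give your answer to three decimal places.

T̂ = ρX + (1 − ρ)μ
  = 0.568 × 444.78 + 0.432 × 533.2
  = 252.63504 + 230.3424
  = 482.97744
  ≈ 482.9774
X − T̂ = 444.78 − 482.9774 = -38.1974 → -38.197

-38.197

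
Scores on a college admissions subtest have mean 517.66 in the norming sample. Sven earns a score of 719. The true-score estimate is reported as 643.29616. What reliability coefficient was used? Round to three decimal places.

0.624

T̂ = ρX + (1 − ρ)μ  ⇒  T̂ − μ = ρ(X − μ)
ρ = (T̂ − μ)/(X − μ) = (643.29616 − 517.66) / (719 − 517.66) = 125.63616 / 201.34 = 0.62400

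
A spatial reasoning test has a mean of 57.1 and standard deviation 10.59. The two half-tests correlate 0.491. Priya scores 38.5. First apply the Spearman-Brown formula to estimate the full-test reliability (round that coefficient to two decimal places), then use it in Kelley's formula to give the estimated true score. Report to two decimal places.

Spearman-Brown: ρ = 2r/(1 + r) = 2(0.491)/(1 + 0.491) = 0.9820/1.491 = 0.6586 → 0.66
T̂ = ρX + (1 − ρ)μ
  = 0.66 × 38.5 + 0.34 × 57.1
  = 25.410 + 19.414
  = 44.824
  ≈ 44.82

44.82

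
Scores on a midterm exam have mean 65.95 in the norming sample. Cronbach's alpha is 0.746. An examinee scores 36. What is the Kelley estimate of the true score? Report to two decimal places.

43.61

Kelley's formula gives T̂ = 0.746·36 + 0.254·65.95 = 26.856 + 16.75130 = 43.607.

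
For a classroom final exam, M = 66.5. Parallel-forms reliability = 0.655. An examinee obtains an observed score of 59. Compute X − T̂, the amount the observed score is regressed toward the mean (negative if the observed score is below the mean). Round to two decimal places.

T̂ = 0.655(59) + 0.345(66.5) = 38.645 + 22.9425 = 61.5875 → 61.588
X − T̂ = 59 − 61.588 = -2.588 → -2.59

-2.59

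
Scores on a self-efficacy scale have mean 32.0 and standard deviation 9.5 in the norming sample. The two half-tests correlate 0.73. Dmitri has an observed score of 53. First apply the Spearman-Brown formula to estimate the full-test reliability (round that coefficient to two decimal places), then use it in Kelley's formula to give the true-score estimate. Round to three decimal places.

Spearman-Brown: ρ = 2r/(1 + r) = 2(0.73)/(1 + 0.73) = 1.460/1.73 = 0.8439 → 0.84
Weight the observed score by reliability and the mean by (1 − reliability): T̂ = 0.84·53 + 0.16·32.0 = 44.52 + 5.120 = 49.6400.

49.640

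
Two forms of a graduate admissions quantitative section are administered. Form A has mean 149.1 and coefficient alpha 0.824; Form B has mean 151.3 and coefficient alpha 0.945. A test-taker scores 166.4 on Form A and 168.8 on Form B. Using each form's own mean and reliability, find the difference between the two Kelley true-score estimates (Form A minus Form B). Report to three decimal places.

-4.482

T̂_A = 0.824(166.4) + 0.176(149.1) = 163.35520
T̂_B = 0.945(168.8) + 0.055(151.3) = 167.83750
T̂_A − T̂_B = -4.48230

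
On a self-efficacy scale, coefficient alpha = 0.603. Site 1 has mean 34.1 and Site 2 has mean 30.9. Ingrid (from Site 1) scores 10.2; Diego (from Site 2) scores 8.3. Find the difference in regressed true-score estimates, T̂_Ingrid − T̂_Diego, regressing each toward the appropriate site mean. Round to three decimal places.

T̂_Ingrid = 0.603(10.2) + 0.397(34.1) = 19.68830
T̂_Diego = 0.603(8.3) + 0.397(30.9) = 17.27220
Difference = 19.68830 − 17.27220 = 2.41610

2.416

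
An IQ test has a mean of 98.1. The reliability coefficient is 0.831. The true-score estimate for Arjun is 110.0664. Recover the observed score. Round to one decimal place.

112.5

T̂ = ρX + (1 − ρ)μ  ⇒  X = (T̂ − (1 − ρ)μ) / ρ
X = (110.0664 − 0.169 × 98.1) / 0.831 = (110.0664 − 16.5789) / 0.831 = 93.4875 / 0.831 = 112.500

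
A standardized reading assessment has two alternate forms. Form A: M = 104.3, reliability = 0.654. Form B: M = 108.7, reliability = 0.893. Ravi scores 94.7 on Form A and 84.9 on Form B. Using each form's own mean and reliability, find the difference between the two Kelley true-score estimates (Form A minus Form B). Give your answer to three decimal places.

T̂_A = 0.654(94.7) + 0.346(104.3) = 98.02160
T̂_B = 0.893(84.9) + 0.107(108.7) = 87.44660
T̂_A − T̂_B = 10.57500

10.575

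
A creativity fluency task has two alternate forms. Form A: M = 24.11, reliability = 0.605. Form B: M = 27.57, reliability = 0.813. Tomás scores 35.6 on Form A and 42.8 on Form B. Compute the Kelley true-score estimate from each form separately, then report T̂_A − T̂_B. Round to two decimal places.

-8.89

T̂_A = 0.605(35.6) + 0.395(24.11) = 31.0615
T̂_B = 0.813(42.8) + 0.187(27.57) = 39.9520
T̂_A − T̂_B = -8.8905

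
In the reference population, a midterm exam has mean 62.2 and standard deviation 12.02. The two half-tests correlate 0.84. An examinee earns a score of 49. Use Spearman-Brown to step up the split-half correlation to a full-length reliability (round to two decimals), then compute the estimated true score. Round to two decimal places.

Spearman-Brown: ρ = 2r/(1 + r) = 2(0.84)/(1 + 0.84) = 1.680/1.84 = 0.9130 → 0.91
Regress the observed score toward the mean by the unreliability: T̂ = 0.91·49 + 0.09·62.2 = 44.59 + 5.598 = 50.188.

50.19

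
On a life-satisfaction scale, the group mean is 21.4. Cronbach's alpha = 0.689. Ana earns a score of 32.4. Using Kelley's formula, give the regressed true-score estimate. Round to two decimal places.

T̂ = 0.689(32.4) + 0.311(21.4) = 22.3236 + 6.6554 = 28.979 → 28.98

28.98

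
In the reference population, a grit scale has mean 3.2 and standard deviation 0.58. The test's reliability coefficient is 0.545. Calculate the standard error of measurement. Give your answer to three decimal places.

SEM = SD · √(1 − ρ) = 0.58 × √0.455 = 0.58 × 0.6745 = 0.3912

0.391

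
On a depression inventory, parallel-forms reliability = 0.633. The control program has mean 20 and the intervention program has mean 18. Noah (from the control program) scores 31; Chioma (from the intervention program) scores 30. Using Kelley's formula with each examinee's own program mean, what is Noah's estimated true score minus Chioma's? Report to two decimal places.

1.37

T̂_Noah = 0.633(31) + 0.367(20) = 26.9630
T̂_Chioma = 0.633(30) + 0.367(18) = 25.5960
Difference = 26.9630 − 25.5960 = 1.3670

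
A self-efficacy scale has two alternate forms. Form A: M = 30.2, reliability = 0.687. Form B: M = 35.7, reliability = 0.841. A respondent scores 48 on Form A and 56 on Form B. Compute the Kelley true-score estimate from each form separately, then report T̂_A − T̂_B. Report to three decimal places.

T̂_A = 0.687(48) + 0.313(30.2) = 42.42860
T̂_B = 0.841(56) + 0.159(35.7) = 52.77230
T̂_A − T̂_B = -10.34370

-10.344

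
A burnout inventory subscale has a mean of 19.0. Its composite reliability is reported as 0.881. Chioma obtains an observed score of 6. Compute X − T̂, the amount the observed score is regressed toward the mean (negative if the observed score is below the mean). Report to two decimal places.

T̂ = ρX + (1 − ρ)μ
  = 0.881 × 6 + 0.119 × 19.0
  = 5.286 + 2.2610
  = 7.5470
  ≈ 7.547
X − T̂ = 6 − 7.547 = -1.547 → -1.55

-1.55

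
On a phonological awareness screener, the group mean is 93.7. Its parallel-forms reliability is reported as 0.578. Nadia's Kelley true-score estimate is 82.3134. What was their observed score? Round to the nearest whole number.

74

T̂ = ρX + (1 − ρ)μ  ⇒  X = (T̂ − (1 − ρ)μ) / ρ
X = (82.3134 − 0.422 × 93.7) / 0.578 = (82.3134 − 39.5414) / 0.578 = 42.7720 / 0.578 = 74.00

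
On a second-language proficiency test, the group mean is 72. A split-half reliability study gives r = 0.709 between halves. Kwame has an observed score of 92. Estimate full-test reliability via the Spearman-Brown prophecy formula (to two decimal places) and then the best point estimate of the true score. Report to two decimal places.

Spearman-Brown: ρ = 2r/(1 + r) = 2(0.709)/(1 + 0.709) = 1.4180/1.709 = 0.8297 → 0.83
T̂ = 0.83(92) + 0.17(72) = 76.36 + 12.24 = 88.600 → 88.60

88.60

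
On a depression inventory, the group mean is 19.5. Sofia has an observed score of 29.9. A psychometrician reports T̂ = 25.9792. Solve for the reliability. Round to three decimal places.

0.623

T̂ = ρX + (1 − ρ)μ  ⇒  T̂ − μ = ρ(X − μ)
ρ = (T̂ − μ)/(X − μ) = (25.9792 − 19.5) / (29.9 − 19.5) = 6.4792 / 10.4 = 0.62300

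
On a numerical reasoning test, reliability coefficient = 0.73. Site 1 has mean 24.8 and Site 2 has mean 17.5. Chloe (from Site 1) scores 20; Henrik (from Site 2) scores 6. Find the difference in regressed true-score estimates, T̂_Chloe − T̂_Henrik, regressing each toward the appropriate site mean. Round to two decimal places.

12.19

T̂_Chloe = 0.73(20) + 0.27(24.8) = 21.2960
T̂_Henrik = 0.73(6) + 0.27(17.5) = 9.1050
Difference = 21.2960 − 9.1050 = 12.1910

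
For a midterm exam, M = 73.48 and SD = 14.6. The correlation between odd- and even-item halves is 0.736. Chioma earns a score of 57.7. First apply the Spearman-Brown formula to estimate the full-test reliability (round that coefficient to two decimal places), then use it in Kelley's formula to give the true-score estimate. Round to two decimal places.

Spearman-Brown: ρ = 2r/(1 + r) = 2(0.736)/(1 + 0.736) = 1.4720/1.736 = 0.8479 → 0.85
T̂ = ρX + (1 − ρ)μ
  = 0.85 × 57.7 + 0.15 × 73.48
  = 49.045 + 11.0220
  = 60.067
  ≈ 60.07

60.07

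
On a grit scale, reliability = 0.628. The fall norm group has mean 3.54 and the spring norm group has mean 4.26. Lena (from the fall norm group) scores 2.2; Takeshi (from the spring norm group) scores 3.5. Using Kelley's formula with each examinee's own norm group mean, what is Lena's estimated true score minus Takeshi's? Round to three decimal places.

-1.084

T̂_Lena = 0.628(2.2) + 0.372(3.54) = 2.69848
T̂_Takeshi = 0.628(3.5) + 0.372(4.26) = 3.78272
Difference = 2.69848 − 3.78272 = -1.08424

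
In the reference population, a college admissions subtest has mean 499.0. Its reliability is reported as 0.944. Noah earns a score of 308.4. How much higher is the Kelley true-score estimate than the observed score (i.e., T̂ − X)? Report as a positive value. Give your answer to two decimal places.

T̂ = 0.944(308.4) + 0.056(499.0) = 291.1296 + 27.9440 = 319.0736 → 319.074
T̂ − X = 319.074 − 308.4 = 10.674 → 10.67

10.67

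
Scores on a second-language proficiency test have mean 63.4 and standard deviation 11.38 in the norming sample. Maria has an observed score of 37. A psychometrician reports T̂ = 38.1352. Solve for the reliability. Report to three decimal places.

0.957

T̂ = ρX + (1 − ρ)μ  ⇒  T̂ − μ = ρ(X − μ)
ρ = (T̂ − μ)/(X − μ) = (38.1352 − 63.4) / (37 − 63.4) = -25.2648 / -26.4 = 0.95700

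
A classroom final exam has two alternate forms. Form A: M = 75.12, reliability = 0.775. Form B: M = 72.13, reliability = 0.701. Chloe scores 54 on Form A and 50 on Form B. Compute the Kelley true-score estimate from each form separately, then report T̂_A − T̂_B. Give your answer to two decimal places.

T̂_A = 0.775(54) + 0.225(75.12) = 58.7520
T̂_B = 0.701(50) + 0.299(72.13) = 56.6169
T̂_A − T̂_B = 2.1351

2.14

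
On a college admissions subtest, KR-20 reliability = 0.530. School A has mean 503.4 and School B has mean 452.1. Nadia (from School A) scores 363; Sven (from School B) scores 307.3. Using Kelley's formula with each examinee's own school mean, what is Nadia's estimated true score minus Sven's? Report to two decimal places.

53.63

T̂_Nadia = 0.530(363) + 0.470(503.4) = 428.9880
T̂_Sven = 0.530(307.3) + 0.470(452.1) = 375.3560
Difference = 428.9880 − 375.3560 = 53.6320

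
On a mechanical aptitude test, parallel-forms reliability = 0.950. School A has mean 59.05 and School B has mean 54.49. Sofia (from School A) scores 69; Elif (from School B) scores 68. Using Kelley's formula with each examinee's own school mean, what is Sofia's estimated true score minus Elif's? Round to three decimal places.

1.178

T̂_Sofia = 0.950(69) + 0.050(59.05) = 68.50250
T̂_Elif = 0.950(68) + 0.050(54.49) = 67.32450
Difference = 68.50250 − 67.32450 = 1.17800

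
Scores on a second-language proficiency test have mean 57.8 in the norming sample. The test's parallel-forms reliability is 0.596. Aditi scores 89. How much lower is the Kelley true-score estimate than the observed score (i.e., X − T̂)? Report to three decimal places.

12.605

T̂ = 0.596(89) + 0.404(57.8) = 53.044 + 23.3512 = 76.39520 → 76.3952
X − T̂ = 89 − 76.3952 = 12.6048 → 12.605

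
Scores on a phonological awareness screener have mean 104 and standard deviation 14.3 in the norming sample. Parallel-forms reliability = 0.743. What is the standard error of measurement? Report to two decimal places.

7.25

SEM = SD · √(1 − ρ) = 14.3 × √0.257 = 14.3 × 0.5070 = 7.249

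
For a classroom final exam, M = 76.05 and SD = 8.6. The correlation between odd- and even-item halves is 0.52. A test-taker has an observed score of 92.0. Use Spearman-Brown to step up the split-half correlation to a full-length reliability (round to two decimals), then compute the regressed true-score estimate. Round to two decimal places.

86.90

Spearman-Brown: ρ = 2r/(1 + r) = 2(0.52)/(1 + 0.52) = 1.040/1.52 = 0.6842 → 0.68
Weight the observed score by reliability and the mean by (1 − reliability): T̂ = 0.68·92.0 + 0.32·76.05 = 62.560 + 24.3360 = 86.896.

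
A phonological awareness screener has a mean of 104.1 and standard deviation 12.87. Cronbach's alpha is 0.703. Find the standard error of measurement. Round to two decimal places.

SEM = SD · √(1 − ρ) = 12.87 × √0.297 = 12.87 × 0.5450 = 7.014

7.01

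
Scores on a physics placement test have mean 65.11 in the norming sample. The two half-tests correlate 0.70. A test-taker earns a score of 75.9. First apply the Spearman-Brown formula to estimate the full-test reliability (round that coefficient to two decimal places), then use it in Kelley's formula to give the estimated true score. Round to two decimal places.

73.96

Spearman-Brown: ρ = 2r/(1 + r) = 2(0.70)/(1 + 0.70) = 1.400/1.70 = 0.8235 → 0.82
T̂ = ρX + (1 − ρ)μ
  = 0.82 × 75.9 + 0.18 × 65.11
  = 62.238 + 11.7198
  = 73.958
  ≈ 73.96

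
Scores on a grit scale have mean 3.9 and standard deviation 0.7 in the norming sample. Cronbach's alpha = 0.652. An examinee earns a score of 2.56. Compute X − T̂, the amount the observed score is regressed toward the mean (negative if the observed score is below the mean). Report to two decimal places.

Regress the observed score toward the mean by the unreliability: T̂ = 0.652·2.56 + 0.348·3.9 = 1.66912 + 1.3572 = 3.0263.
X − T̂ = 2.56 − 3.026 = -0.466 → -0.47

-0.47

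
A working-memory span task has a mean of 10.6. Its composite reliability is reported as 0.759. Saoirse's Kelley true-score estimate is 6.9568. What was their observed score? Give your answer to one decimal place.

5.8

T̂ = ρX + (1 − ρ)μ  ⇒  X = (T̂ − (1 − ρ)μ) / ρ
X = (6.9568 − 0.241 × 10.6) / 0.759 = (6.9568 − 2.5546) / 0.759 = 4.4022 / 0.759 = 5.800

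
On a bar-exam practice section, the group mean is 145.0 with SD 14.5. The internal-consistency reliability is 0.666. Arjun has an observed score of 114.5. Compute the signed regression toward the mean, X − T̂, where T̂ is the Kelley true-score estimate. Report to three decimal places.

T̂ = 0.666(114.5) + 0.334(145.0) = 76.2570 + 48.4300 = 124.68700 → 124.6870
X − T̂ = 114.5 − 124.6870 = -10.1870 → -10.187

-10.187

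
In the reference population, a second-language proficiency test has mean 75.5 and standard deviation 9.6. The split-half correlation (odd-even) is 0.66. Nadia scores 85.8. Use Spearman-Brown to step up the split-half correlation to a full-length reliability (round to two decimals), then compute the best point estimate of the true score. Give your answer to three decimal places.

Spearman-Brown: ρ = 2r/(1 + r) = 2(0.66)/(1 + 0.66) = 1.320/1.66 = 0.7952 → 0.80
T̂ = ρX + (1 − ρ)μ
  = 0.80 × 85.8 + 0.20 × 75.5
  = 68.640 + 15.100
  = 83.7400
  ≈ 83.740

83.740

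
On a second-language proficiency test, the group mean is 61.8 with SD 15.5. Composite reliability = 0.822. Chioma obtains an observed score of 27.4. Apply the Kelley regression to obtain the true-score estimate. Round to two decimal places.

33.52

T̂ = ρX + (1 − ρ)μ
  = 0.822 × 27.4 + 0.178 × 61.8
  = 22.5228 + 11.0004
  = 33.523
  ≈ 33.52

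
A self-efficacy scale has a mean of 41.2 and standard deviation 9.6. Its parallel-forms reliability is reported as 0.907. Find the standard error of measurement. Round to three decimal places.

SEM = SD · √(1 − ρ) = 9.6 × √0.093 = 9.6 × 0.3050 = 2.9276

2.928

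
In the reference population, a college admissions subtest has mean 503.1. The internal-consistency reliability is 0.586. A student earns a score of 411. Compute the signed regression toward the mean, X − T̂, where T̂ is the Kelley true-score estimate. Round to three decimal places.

-38.129

T̂ = 0.586(411) + 0.414(503.1) = 240.846 + 208.2834 = 449.12940 → 449.1294
X − T̂ = 411 − 449.1294 = -38.1294 → -38.129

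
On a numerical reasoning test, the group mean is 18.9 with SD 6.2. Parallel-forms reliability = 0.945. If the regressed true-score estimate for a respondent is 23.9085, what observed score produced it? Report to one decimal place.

T̂ = ρX + (1 − ρ)μ  ⇒  X = (T̂ − (1 − ρ)μ) / ρ
X = (23.9085 − 0.055 × 18.9) / 0.945 = (23.9085 − 1.0395) / 0.945 = 22.8690 / 0.945 = 24.200

24.2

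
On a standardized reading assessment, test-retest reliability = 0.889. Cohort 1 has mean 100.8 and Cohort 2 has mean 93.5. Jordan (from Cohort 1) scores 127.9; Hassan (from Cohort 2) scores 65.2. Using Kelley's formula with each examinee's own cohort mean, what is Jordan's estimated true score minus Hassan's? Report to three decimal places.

T̂_Jordan = 0.889(127.9) + 0.111(100.8) = 124.89190
T̂_Hassan = 0.889(65.2) + 0.111(93.5) = 68.34130
Difference = 124.89190 − 68.34130 = 56.55060

56.551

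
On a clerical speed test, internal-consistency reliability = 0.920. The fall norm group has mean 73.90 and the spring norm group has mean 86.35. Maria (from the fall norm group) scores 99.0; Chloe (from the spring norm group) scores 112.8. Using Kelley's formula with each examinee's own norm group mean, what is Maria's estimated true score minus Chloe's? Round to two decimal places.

T̂_Maria = 0.920(99.0) + 0.080(73.90) = 96.9920
T̂_Chloe = 0.920(112.8) + 0.080(86.35) = 110.6840
Difference = 96.9920 − 110.6840 = -13.6920

-13.69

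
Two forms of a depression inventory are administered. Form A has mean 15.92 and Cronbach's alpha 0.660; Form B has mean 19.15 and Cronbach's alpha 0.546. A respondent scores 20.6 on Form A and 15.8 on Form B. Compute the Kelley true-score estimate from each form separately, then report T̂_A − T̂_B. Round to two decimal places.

T̂_A = 0.660(20.6) + 0.340(15.92) = 19.0088
T̂_B = 0.546(15.8) + 0.454(19.15) = 17.3209
T̂_A − T̂_B = 1.6879

1.69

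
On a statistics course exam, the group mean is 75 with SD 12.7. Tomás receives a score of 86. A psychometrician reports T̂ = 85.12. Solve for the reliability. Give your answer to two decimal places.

T̂ = ρX + (1 − ρ)μ  ⇒  T̂ − μ = ρ(X − μ)
ρ = (T̂ − μ)/(X − μ) = (85.12 − 75) / (86 − 75) = 10.12 / 11.0 = 0.9200

0.92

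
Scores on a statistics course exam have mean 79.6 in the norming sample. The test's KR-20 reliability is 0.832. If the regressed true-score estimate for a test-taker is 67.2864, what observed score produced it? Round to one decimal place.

T̂ = ρX + (1 − ρ)μ  ⇒  X = (T̂ − (1 − ρ)μ) / ρ
X = (67.2864 − 0.168 × 79.6) / 0.832 = (67.2864 − 13.3728) / 0.832 = 53.9136 / 0.832 = 64.800

64.8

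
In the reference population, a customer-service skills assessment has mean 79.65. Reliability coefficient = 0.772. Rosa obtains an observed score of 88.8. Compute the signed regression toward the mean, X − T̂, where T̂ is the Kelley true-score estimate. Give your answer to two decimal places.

2.09

T̂ = 0.772(88.8) + 0.228(79.65) = 68.5536 + 18.16020 = 86.7138 → 86.714
X − T̂ = 88.8 − 86.714 = 2.086 → 2.09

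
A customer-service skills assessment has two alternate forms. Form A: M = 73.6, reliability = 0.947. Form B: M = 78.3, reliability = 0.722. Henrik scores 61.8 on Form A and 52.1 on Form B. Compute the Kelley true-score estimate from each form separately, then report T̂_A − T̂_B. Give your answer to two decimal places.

T̂_A = 0.947(61.8) + 0.053(73.6) = 62.4254
T̂_B = 0.722(52.1) + 0.278(78.3) = 59.3836
T̂_A − T̂_B = 3.0418

3.04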